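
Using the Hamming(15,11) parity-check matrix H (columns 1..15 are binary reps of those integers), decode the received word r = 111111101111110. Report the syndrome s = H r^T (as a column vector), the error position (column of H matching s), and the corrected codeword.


s = (0, 1, 1, 1)^T, error position = 7, corrected codeword c = 111111001111110

Compute s = H r^T mod 2 one row at a time:
  s_1 = 0 + 1 + 1 + 1 + 1 + 1 + 1 + 0 = 6 ≡ 0 (mod 2).
  s_2 = 1 + 1 + 1 + 1 + 1 + 1 + 1 + 0 = 7 ≡ 1 (mod 2).
  s_3 = 1 + 1 + 1 + 1 + 1 + 1 + 1 + 0 = 7 ≡ 1 (mod 2).
  s_4 = 1 + 1 + 1 + 1 + 1 + 1 + 1 + 0 = 7 ≡ 1 (mod 2).
s = (0, 1, 1, 1)^T — this equals column 7 of H (binary 0111), so error is at position 7.
Correct: flip bit 7 of r = 111111101111110 to get c = 111111001111110.


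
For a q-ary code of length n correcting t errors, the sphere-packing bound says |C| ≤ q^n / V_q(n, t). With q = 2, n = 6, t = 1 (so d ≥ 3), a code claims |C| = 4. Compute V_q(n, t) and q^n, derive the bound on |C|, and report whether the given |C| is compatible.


V_q(n, t) = 7, q^n = 64, Hamming bound = 9, |C| = 4 ≤ bound (satisfied).

Step 1: Compute V_q(n, t) = Σ_{j=0}^1 C(n, j) (q−1)^j.
  j = 0: C(6,0)·(1)^0 = 1·1 = 1.
  j = 1: C(6,1)·(1)^1 = 6·1 = 6.
  V_q(n, t) = 1 + 6 = 7.
Step 2: q^n = 2^6 = 64.
Step 3: Hamming bound ⌊q^n / V_q(n,t)⌋ = ⌊64/7⌋ = 9.
Step 4: Compare |C| = 4 to 9: satisfied.
The claimed |C| lies below the Hamming bound.


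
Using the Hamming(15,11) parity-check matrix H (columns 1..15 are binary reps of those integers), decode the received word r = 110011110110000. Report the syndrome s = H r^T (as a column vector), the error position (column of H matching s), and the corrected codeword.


s = (1, 1, 1, 0)^T, error position = 14, corrected codeword c = 110011110110010

Compute s = H r^T mod 2 one row at a time:
  s_1 = 1 + 0 + 1 + 1 + 0 + 0 + 0 + 0 = 3 ≡ 1 (mod 2).
  s_2 = 0 + 1 + 1 + 1 + 0 + 0 + 0 + 0 = 3 ≡ 1 (mod 2).
  s_3 = 1 + 0 + 1 + 1 + 1 + 1 + 0 + 0 = 5 ≡ 1 (mod 2).
  s_4 = 1 + 0 + 1 + 1 + 0 + 1 + 0 + 0 = 4 ≡ 0 (mod 2).
s = (1, 1, 1, 0)^T — this equals column 14 of H (binary 1110), so error is at position 14.
Correct: flip bit 14 of r = 110011110110000 to get c = 110011110110010.


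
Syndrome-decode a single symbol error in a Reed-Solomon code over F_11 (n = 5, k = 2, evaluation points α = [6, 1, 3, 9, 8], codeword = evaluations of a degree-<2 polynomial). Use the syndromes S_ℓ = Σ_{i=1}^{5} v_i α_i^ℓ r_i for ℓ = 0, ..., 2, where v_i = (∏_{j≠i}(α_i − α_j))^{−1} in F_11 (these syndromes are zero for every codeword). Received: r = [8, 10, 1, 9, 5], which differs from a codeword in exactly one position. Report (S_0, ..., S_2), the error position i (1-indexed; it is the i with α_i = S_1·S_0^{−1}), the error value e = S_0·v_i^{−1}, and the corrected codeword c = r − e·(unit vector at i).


S = (7, 10, 8), error at position 3, error magnitude e = 5, c = [8, 10, 7, 9, 5].

Step 1: column multipliers v_i = (∏_{j≠i}(α_i − α_j))^{−1} mod 11.
  i = 1 (α = 6): (6−1)(6−3)(6−9)(6−8) = 5·3·(−3)·(−2) = 90 ≡ 2, so v_1 = 2^{−1} = 6 (mod 11).
  i = 2 (α = 1): (1−6)(1−3)(1−9)(1−8) = (−5)·(−2)·(−8)·(−7) = 560 ≡ 10, so v_2 = 10^{−1} = 10 (mod 11).
  i = 3 (α = 3): (3−6)(3−1)(3−9)(3−8) = (−3)·2·(−6)·(−5) = −180 ≡ 7, so v_3 = 7^{−1} = 8 (mod 11).
  i = 4 (α = 9): (9−6)(9−1)(9−3)(9−8) = 3·8·6·1 = 144 ≡ 1, so v_4 = 1^{−1} = 1 (mod 11).
  i = 5 (α = 8): (8−6)(8−1)(8−3)(8−9) = 2·7·5·(−1) = −70 ≡ 7, so v_5 = 7^{−1} = 8 (mod 11).
  v = [6, 10, 8, 1, 8].
Step 2: syndromes of r = [8, 10, 1, 9, 5] (all sums mod 11).
  S_0 = Σ v_i r_i = 6·8 + 10·10 + 8·1 + 1·9 + 8·5 = 205 ≡ 7.
  S_1 = Σ v_i α_i r_i = 6·6·8 + 10·1·10 + 8·3·1 + 1·9·9 + 8·8·5 = 813 ≡ 10.
  α_i^2 mod 11 = [3, 1, 9, 4, 9].
  S_2 = Σ v_i α_i^2 r_i = 6·3·8 + 10·1·10 + 8·9·1 + 1·4·9 + 8·9·5 = 712 ≡ 8.
  S = (7, 10, 8) ≠ 0, so r is not a codeword (an error is present).
Step 3: locate the error. For a single error e at position i, S_ℓ = v_i·e·α_i^ℓ, so α_err = S_1/S_0.
  S_0^{−1} = 7^{−1} = 8 (mod 11), so α_err = 10·8 = 80 ≡ 3 = α_3. Error position i = 3.
  Consistency check: S_2/S_1 = 8·10 = 80 ≡ 3 = α_err ✓ (single-error assumption holds).
Step 4: error magnitude e = S_0/v_3 = S_0·∏_{j≠3}(α_3 − α_j) = 7·7 = 49 ≡ 5 (mod 11).
Step 5: correct position 3: c_3 = r_3 − e = 1 − 5 ≡ 7 (mod 11). Hence c = [8, 10, 7, 9, 5].
  Check: interpolating c through the α_i gives m(x) = 6 + 4·x (degree < 2) with m(α_i) = c_i for every i, so c is indeed a codeword.


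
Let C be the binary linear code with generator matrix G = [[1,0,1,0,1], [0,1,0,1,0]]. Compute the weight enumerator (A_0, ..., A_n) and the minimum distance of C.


Weight distribution: A_0 = 1, A_2 = 1, A_3 = 1, A_5 = 1. Minimum distance d = 2.

Enumerate all 2^2 = 4 messages m ∈ F_2^2.
For each, compute codeword c = mG in F_2^5, then tally its weight.
  m = 00 → c = 00000, weight = 0.
  m = 10 → c = 10101, weight = 3.
  m = 01 → c = 01010, weight = 2.
  m = 11 → c = 11111, weight = 5.
Tally weights:
  weight 0: 1 codewords.
  weight 2: 1 codewords.
  weight 3: 1 codewords.
  weight 5: 1 codewords.
Minimum distance d = smallest w > 0 with A_w > 0 = 2.
Sanity: Σ A_w = 4 = 2^2 = 4 ✓.


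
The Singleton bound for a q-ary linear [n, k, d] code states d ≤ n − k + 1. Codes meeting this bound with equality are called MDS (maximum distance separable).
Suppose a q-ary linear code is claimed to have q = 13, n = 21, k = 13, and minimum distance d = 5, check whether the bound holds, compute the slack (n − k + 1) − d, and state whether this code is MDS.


Singleton RHS = n − k + 1 = 9, slack = 4, bound satisfied, not MDS.

Singleton bound: d ≤ n − k + 1.
Here n = 21, k = 13, so n − k + 1 = 9.
Given d = 5, check d ≤ 9: YES.
Slack = (n − k + 1) − d = 4.
The code is NOT MDS (slack = 4 > 0).
Description: the claimed parameters are [21, 13, 5]_13; such a code would be non-MDS.


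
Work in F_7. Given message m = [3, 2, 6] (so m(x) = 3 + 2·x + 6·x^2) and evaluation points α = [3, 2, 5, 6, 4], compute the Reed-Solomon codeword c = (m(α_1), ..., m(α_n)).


c = [0, 3, 2, 0, 2]

Message polynomial: m(x) = 3 + 2·x + 6·x^2 (mod 7).
For each evaluation point α_i, compute m(α_i) mod 7:
  α_1 = 3: Horner steps 6 → 6 → 0, so m(3) = 0.
  α_2 = 2: Horner steps 6 → 0 → 3, so m(2) = 3.
  α_3 = 5: Horner steps 6 → 4 → 2, so m(5) = 2.
  α_4 = 6: Horner steps 6 → 3 → 0, so m(6) = 0.
  α_5 = 4: Horner steps 6 → 5 → 2, so m(4) = 2.
Codeword c = [0, 3, 2, 0, 2] ∈ F_7^5.


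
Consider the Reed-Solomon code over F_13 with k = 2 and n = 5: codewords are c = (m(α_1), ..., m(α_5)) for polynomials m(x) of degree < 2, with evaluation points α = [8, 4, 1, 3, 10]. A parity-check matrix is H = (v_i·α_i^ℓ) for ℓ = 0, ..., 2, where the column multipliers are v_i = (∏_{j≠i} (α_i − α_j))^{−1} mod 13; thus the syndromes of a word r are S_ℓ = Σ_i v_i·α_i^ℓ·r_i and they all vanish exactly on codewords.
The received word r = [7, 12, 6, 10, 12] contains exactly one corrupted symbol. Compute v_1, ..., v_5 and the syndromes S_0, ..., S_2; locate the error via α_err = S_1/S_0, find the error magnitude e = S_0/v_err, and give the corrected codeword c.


S = (7, 5, 11), error at position 5, error magnitude e = 1, c = [7, 12, 6, 10, 11].

Step 1: column multipliers v_i = (∏_{j≠i}(α_i − α_j))^{−1} mod 13.
  i = 1 (α = 8): (8−4)(8−1)(8−3)(8−10) = 4·7·5·(−2) = −280 ≡ 6, so v_1 = 6^{−1} = 11 (mod 13).
  i = 2 (α = 4): (4−8)(4−1)(4−3)(4−10) = (−4)·3·1·(−6) = 72 ≡ 7, so v_2 = 7^{−1} = 2 (mod 13).
  i = 3 (α = 1): (1−8)(1−4)(1−3)(1−10) = (−7)·(−3)·(−2)·(−9) = 378 ≡ 1, so v_3 = 1^{−1} = 1 (mod 13).
  i = 4 (α = 3): (3−8)(3−4)(3−1)(3−10) = (−5)·(−1)·2·(−7) = −70 ≡ 8, so v_4 = 8^{−1} = 5 (mod 13).
  i = 5 (α = 10): (10−8)(10−4)(10−1)(10−3) = 2·6·9·7 = 756 ≡ 2, so v_5 = 2^{−1} = 7 (mod 13).
  v = [11, 2, 1, 5, 7].
Step 2: syndromes of r = [7, 12, 6, 10, 12] (all sums mod 13).
  S_0 = Σ v_i r_i = 11·7 + 2·12 + 1·6 + 5·10 + 7·12 = 241 ≡ 7.
  S_1 = Σ v_i α_i r_i = 11·8·7 + 2·4·12 + 1·1·6 + 5·3·10 + 7·10·12 = 1708 ≡ 5.
  α_i^2 mod 13 = [12, 3, 1, 9, 9].
  S_2 = Σ v_i α_i^2 r_i = 11·12·7 + 2·3·12 + 1·1·6 + 5·9·10 + 7·9·12 = 2208 ≡ 11.
  S = (7, 5, 11) ≠ 0, so r is not a codeword (an error is present).
Step 3: locate the error. For a single error e at position i, S_ℓ = v_i·e·α_i^ℓ, so α_err = S_1/S_0.
  S_0^{−1} = 7^{−1} = 2 (mod 13), so α_err = 5·2 = 10 ≡ 10 = α_5. Error position i = 5.
  Consistency check: S_2/S_1 = 11·8 = 88 ≡ 10 = α_err ✓ (single-error assumption holds).
Step 4: error magnitude e = S_0/v_5 = S_0·∏_{j≠5}(α_5 − α_j) = 7·2 = 14 ≡ 1 (mod 13).
Step 5: correct position 5: c_5 = r_5 − e = 12 − 1 ≡ 11 (mod 13). Hence c = [7, 12, 6, 10, 11].
  Check: interpolating c through the α_i gives m(x) = 4 + 2·x (degree < 2) with m(α_i) = c_i for every i, so c is indeed a codeword.


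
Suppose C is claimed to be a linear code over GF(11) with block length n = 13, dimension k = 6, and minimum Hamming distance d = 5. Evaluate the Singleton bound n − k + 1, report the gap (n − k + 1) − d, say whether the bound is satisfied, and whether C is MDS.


Singleton RHS = n − k + 1 = 8, slack = 3, bound satisfied, not MDS.

Singleton bound: d ≤ n − k + 1.
Here n = 13, k = 6, so n − k + 1 = 8.
Given d = 5, check d ≤ 8: YES.
Slack = (n − k + 1) − d = 3.
The code is NOT MDS (slack = 3 > 0).
Description: the claimed parameters are [13, 6, 5]_11; such a code would be non-MDS.


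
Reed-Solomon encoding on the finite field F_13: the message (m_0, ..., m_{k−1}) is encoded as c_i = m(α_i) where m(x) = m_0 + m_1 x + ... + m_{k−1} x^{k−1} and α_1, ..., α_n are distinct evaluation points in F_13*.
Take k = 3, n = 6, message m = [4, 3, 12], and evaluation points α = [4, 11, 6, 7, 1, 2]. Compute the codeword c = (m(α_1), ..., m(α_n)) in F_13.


c = [0, 7, 12, 2, 6, 6]

Message polynomial: m(x) = 4 + 3·x + 12·x^2 (mod 13).
For each evaluation point α_i, compute m(α_i) mod 13:
  α_1 = 4: Horner steps 12 → 12 → 0, so m(4) = 0.
  α_2 = 11: Horner steps 12 → 5 → 7, so m(11) = 7.
  α_3 = 6: Horner steps 12 → 10 → 12, so m(6) = 12.
  α_4 = 7: Horner steps 12 → 9 → 2, so m(7) = 2.
  α_5 = 1: Horner steps 12 → 2 → 6, so m(1) = 6.
  α_6 = 2: Horner steps 12 → 1 → 6, so m(2) = 6.
Codeword c = [0, 7, 12, 2, 6, 6] ∈ F_13^6.


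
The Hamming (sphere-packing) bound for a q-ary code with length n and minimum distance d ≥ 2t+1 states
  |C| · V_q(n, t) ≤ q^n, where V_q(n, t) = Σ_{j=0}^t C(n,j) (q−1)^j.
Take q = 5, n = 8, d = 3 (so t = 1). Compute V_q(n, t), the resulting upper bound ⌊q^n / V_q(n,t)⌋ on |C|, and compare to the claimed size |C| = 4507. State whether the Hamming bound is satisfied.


V_q(n, t) = 33, q^n = 390625, Hamming bound = 11837, |C| = 4507 ≤ bound (satisfied).

Step 1: Compute V_q(n, t) = Σ_{j=0}^1 C(n, j) (q−1)^j.
  j = 0: C(8,0)·(4)^0 = 1·1 = 1.
  j = 1: C(8,1)·(4)^1 = 8·4 = 32.
  V_q(n, t) = 1 + 32 = 33.
Step 2: q^n = 5^8 = 390625.
Step 3: Hamming bound ⌊q^n / V_q(n,t)⌋ = ⌊390625/33⌋ = 11837.
Step 4: Compare |C| = 4507 to 11837: satisfied.
The claimed |C| lies below the Hamming bound.


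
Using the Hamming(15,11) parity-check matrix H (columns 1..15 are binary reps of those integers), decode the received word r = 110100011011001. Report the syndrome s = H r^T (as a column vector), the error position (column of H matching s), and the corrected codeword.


s = (1, 1, 1, 0)^T, error position = 14, corrected codeword c = 110100011011011

Compute s = H r^T mod 2 one row at a time:
  s_1 = 1 + 1 + 0 + 1 + 1 + 0 + 0 + 1 = 5 ≡ 1 (mod 2).
  s_2 = 1 + 0 + 0 + 0 + 1 + 0 + 0 + 1 = 3 ≡ 1 (mod 2).
  s_3 = 1 + 0 + 0 + 0 + 0 + 1 + 0 + 1 = 3 ≡ 1 (mod 2).
  s_4 = 1 + 0 + 0 + 0 + 1 + 1 + 0 + 1 = 4 ≡ 0 (mod 2).
s = (1, 1, 1, 0)^T — this equals column 14 of H (binary 1110), so error is at position 14.
Correct: flip bit 14 of r = 110100011011001 to get c = 110100011011011.


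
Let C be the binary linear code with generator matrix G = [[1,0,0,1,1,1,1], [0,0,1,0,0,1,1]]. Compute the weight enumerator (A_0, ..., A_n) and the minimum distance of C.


Weight distribution: A_0 = 1, A_3 = 1, A_4 = 1, A_5 = 1. Minimum distance d = 3.

Enumerate all 2^2 = 4 messages m ∈ F_2^2.
For each, compute codeword c = mG in F_2^7, then tally its weight.
  m = 00 → c = 0000000, weight = 0.
  m = 10 → c = 1001111, weight = 5.
  m = 01 → c = 0010011, weight = 3.
  m = 11 → c = 1011100, weight = 4.
Tally weights:
  weight 0: 1 codewords.
  weight 3: 1 codewords.
  weight 4: 1 codewords.
  weight 5: 1 codewords.
Minimum distance d = smallest w > 0 with A_w > 0 = 3.
Sanity: Σ A_w = 4 = 2^2 = 4 ✓.


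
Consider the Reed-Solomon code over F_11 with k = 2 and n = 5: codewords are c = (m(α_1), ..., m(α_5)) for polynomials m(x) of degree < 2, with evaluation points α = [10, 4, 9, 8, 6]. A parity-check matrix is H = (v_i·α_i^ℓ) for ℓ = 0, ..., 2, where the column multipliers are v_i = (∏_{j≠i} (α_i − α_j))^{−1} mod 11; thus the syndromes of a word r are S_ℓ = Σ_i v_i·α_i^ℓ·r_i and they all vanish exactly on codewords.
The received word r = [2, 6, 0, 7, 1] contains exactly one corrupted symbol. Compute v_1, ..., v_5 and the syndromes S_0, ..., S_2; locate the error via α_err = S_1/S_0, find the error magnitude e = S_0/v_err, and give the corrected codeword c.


S = (8, 6, 10), error at position 3, error magnitude e = 1, c = [2, 6, 10, 7, 1].

Step 1: column multipliers v_i = (∏_{j≠i}(α_i − α_j))^{−1} mod 11.
  i = 1 (α = 10): (10−4)(10−9)(10−8)(10−6) = 6·1·2·4 = 48 ≡ 4, so v_1 = 4^{−1} = 3 (mod 11).
  i = 2 (α = 4): (4−10)(4−9)(4−8)(4−6) = (−6)·(−5)·(−4)·(−2) = 240 ≡ 9, so v_2 = 9^{−1} = 5 (mod 11).
  i = 3 (α = 9): (9−10)(9−4)(9−8)(9−6) = (−1)·5·1·3 = −15 ≡ 7, so v_3 = 7^{−1} = 8 (mod 11).
  i = 4 (α = 8): (8−10)(8−4)(8−9)(8−6) = (−2)·4·(−1)·2 = 16 ≡ 5, so v_4 = 5^{−1} = 9 (mod 11).
  i = 5 (α = 6): (6−10)(6−4)(6−9)(6−8) = (−4)·2·(−3)·(−2) = −48 ≡ 7, so v_5 = 7^{−1} = 8 (mod 11).
  v = [3, 5, 8, 9, 8].
Step 2: syndromes of r = [2, 6, 0, 7, 1] (all sums mod 11).
  S_0 = Σ v_i r_i = 3·2 + 5·6 + 8·0 + 9·7 + 8·1 = 107 ≡ 8.
  S_1 = Σ v_i α_i r_i = 3·10·2 + 5·4·6 + 8·9·0 + 9·8·7 + 8·6·1 = 732 ≡ 6.
  α_i^2 mod 11 = [1, 5, 4, 9, 3].
  S_2 = Σ v_i α_i^2 r_i = 3·1·2 + 5·5·6 + 8·4·0 + 9·9·7 + 8·3·1 = 747 ≡ 10.
  S = (8, 6, 10) ≠ 0, so r is not a codeword (an error is present).
Step 3: locate the error. For a single error e at position i, S_ℓ = v_i·e·α_i^ℓ, so α_err = S_1/S_0.
  S_0^{−1} = 8^{−1} = 7 (mod 11), so α_err = 6·7 = 42 ≡ 9 = α_3. Error position i = 3.
  Consistency check: S_2/S_1 = 10·2 = 20 ≡ 9 = α_err ✓ (single-error assumption holds).
Step 4: error magnitude e = S_0/v_3 = S_0·∏_{j≠3}(α_3 − α_j) = 8·7 = 56 ≡ 1 (mod 11).
Step 5: correct position 3: c_3 = r_3 − e = 0 − 1 ≡ 10 (mod 11). Hence c = [2, 6, 10, 7, 1].
  Check: interpolating c through the α_i gives m(x) = 5 + 3·x (degree < 2) with m(α_i) = c_i for every i, so c is indeed a codeword.


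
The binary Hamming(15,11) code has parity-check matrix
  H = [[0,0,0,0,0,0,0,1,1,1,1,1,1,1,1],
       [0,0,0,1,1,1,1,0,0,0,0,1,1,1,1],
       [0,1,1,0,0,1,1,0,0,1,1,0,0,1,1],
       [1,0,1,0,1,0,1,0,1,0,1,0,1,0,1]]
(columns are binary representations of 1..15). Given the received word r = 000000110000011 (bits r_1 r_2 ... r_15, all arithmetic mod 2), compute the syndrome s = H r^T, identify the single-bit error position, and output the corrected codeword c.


s = (1, 1, 1, 0)^T, error position = 14, corrected codeword c = 000000110000001

Compute s = H r^T mod 2 one row at a time:
  s_1 = 1 + 0 + 0 + 0 + 0 + 0 + 1 + 1 = 3 ≡ 1 (mod 2).
  s_2 = 0 + 0 + 0 + 1 + 0 + 0 + 1 + 1 = 3 ≡ 1 (mod 2).
  s_3 = 0 + 0 + 0 + 1 + 0 + 0 + 1 + 1 = 3 ≡ 1 (mod 2).
  s_4 = 0 + 0 + 0 + 1 + 0 + 0 + 0 + 1 = 2 ≡ 0 (mod 2).
s = (1, 1, 1, 0)^T — this equals column 14 of H (binary 1110), so error is at position 14.
Correct: flip bit 14 of r = 000000110000011 to get c = 000000110000001.


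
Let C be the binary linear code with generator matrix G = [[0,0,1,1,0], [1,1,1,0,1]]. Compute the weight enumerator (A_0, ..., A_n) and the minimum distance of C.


Weight distribution: A_0 = 1, A_2 = 1, A_4 = 2. Minimum distance d = 2.

Enumerate all 2^2 = 4 messages m ∈ F_2^2.
For each, compute codeword c = mG in F_2^5, then tally its weight.
  m = 00 → c = 00000, weight = 0.
  m = 10 → c = 00110, weight = 2.
  m = 01 → c = 11101, weight = 4.
  m = 11 → c = 11011, weight = 4.
Tally weights:
  weight 0: 1 codewords.
  weight 2: 1 codewords.
  weight 4: 2 codewords.
Minimum distance d = smallest w > 0 with A_w > 0 = 2.
Sanity: Σ A_w = 4 = 2^2 = 4 ✓.


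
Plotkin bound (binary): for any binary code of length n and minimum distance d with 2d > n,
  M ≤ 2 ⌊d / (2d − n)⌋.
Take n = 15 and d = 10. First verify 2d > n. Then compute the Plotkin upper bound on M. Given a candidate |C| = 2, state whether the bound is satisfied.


Plotkin bound M ≤ 4; given |C| = 2 ≤ bound (satisfied).

Check applicability: 2d = 20, n = 15.
2d − n = 5 > 0, so Plotkin applies.
Compute d/(2d−n) = 10/5 ≈ 2.0000.
⌊d/(2d−n)⌋ = 2.
Plotkin bound: M ≤ 2·2 = 4.
Given |C| = 2, check: satisfied.
This |C| is below the Plotkin bound.


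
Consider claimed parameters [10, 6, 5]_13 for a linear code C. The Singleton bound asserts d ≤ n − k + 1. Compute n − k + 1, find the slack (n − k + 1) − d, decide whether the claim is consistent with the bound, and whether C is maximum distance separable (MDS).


Singleton RHS = n − k + 1 = 5, slack = 0, bound satisfied, MDS.

Singleton bound: d ≤ n − k + 1.
Here n = 10, k = 6, so n − k + 1 = 5.
Given d = 5, check d ≤ 5: YES.
Slack = (n − k + 1) − d = 0.
The code is MDS (slack = 0).
Description: the claimed parameters are [10, 6, 5]_13; such a code would be MDS (meets Singleton bound).


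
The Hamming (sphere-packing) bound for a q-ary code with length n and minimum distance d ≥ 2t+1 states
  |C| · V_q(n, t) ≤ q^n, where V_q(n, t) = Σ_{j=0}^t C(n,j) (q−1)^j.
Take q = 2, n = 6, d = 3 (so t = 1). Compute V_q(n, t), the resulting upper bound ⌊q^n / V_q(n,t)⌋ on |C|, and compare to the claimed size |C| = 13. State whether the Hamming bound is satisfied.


V_q(n, t) = 7, q^n = 64, Hamming bound = 9, |C| = 13 > bound (violated).

Step 1: Compute V_q(n, t) = Σ_{j=0}^1 C(n, j) (q−1)^j.
  j = 0: C(6,0)·(1)^0 = 1·1 = 1.
  j = 1: C(6,1)·(1)^1 = 6·1 = 6.
  V_q(n, t) = 1 + 6 = 7.
Step 2: q^n = 2^6 = 64.
Step 3: Hamming bound ⌊q^n / V_q(n,t)⌋ = ⌊64/7⌋ = 9.
Step 4: Compare |C| = 13 to 9: violated.
The claimed |C| lies above the Hamming bound, so no 2-ary code of length 6 with d ≥ 3 can have 13 codewords.


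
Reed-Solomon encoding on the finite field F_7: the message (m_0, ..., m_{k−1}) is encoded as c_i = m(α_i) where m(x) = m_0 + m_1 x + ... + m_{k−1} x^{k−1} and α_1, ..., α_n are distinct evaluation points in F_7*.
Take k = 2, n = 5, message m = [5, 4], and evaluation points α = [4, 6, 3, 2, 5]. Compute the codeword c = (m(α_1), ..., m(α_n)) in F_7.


c = [0, 1, 3, 6, 4]

Message polynomial: m(x) = 5 + 4·x (mod 7).
For each evaluation point α_i, compute m(α_i) mod 7:
  α_1 = 4: Horner steps 4 → 0, so m(4) = 0.
  α_2 = 6: Horner steps 4 → 1, so m(6) = 1.
  α_3 = 3: Horner steps 4 → 3, so m(3) = 3.
  α_4 = 2: Horner steps 4 → 6, so m(2) = 6.
  α_5 = 5: Horner steps 4 → 4, so m(5) = 4.
Codeword c = [0, 1, 3, 6, 4] ∈ F_7^5.


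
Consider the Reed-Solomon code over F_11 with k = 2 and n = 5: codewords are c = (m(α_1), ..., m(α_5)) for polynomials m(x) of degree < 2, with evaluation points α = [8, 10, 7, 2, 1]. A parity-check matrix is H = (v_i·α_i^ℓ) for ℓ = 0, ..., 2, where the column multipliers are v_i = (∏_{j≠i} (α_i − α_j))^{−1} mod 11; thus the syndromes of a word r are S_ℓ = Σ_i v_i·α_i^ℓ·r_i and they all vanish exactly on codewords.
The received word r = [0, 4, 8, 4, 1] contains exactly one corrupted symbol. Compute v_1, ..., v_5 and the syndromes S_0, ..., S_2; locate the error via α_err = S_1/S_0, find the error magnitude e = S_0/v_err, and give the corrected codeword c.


S = (3, 8, 3), error at position 2, error magnitude e = 9, c = [0, 6, 8, 4, 1].

Step 1: column multipliers v_i = (∏_{j≠i}(α_i − α_j))^{−1} mod 11.
  i = 1 (α = 8): (8−10)(8−7)(8−2)(8−1) = (−2)·1·6·7 = −84 ≡ 4, so v_1 = 4^{−1} = 3 (mod 11).
  i = 2 (α = 10): (10−8)(10−7)(10−2)(10−1) = 2·3·8·9 = 432 ≡ 3, so v_2 = 3^{−1} = 4 (mod 11).
  i = 3 (α = 7): (7−8)(7−10)(7−2)(7−1) = (−1)·(−3)·5·6 = 90 ≡ 2, so v_3 = 2^{−1} = 6 (mod 11).
  i = 4 (α = 2): (2−8)(2−10)(2−7)(2−1) = (−6)·(−8)·(−5)·1 = −240 ≡ 2, so v_4 = 2^{−1} = 6 (mod 11).
  i = 5 (α = 1): (1−8)(1−10)(1−7)(1−2) = (−7)·(−9)·(−6)·(−1) = 378 ≡ 4, so v_5 = 4^{−1} = 3 (mod 11).
  v = [3, 4, 6, 6, 3].
Step 2: syndromes of r = [0, 4, 8, 4, 1] (all sums mod 11).
  S_0 = Σ v_i r_i = 3·0 + 4·4 + 6·8 + 6·4 + 3·1 = 91 ≡ 3.
  S_1 = Σ v_i α_i r_i = 3·8·0 + 4·10·4 + 6·7·8 + 6·2·4 + 3·1·1 = 547 ≡ 8.
  α_i^2 mod 11 = [9, 1, 5, 4, 1].
  S_2 = Σ v_i α_i^2 r_i = 3·9·0 + 4·1·4 + 6·5·8 + 6·4·4 + 3·1·1 = 355 ≡ 3.
  S = (3, 8, 3) ≠ 0, so r is not a codeword (an error is present).
Step 3: locate the error. For a single error e at position i, S_ℓ = v_i·e·α_i^ℓ, so α_err = S_1/S_0.
  S_0^{−1} = 3^{−1} = 4 (mod 11), so α_err = 8·4 = 32 ≡ 10 = α_2. Error position i = 2.
  Consistency check: S_2/S_1 = 3·7 = 21 ≡ 10 = α_err ✓ (single-error assumption holds).
Step 4: error magnitude e = S_0/v_2 = S_0·∏_{j≠2}(α_2 − α_j) = 3·3 = 9 ≡ 9 (mod 11).
Step 5: correct position 2: c_2 = r_2 − e = 4 − 9 ≡ 6 (mod 11). Hence c = [0, 6, 8, 4, 1].
  Check: interpolating c through the α_i gives m(x) = 9 + 3·x (degree < 2) with m(α_i) = c_i for every i, so c is indeed a codeword.


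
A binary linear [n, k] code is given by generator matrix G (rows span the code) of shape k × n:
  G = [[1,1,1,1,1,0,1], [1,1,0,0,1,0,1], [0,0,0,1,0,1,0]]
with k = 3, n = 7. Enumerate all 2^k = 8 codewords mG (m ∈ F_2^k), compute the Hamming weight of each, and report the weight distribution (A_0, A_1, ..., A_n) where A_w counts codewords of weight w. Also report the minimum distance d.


Weight distribution: A_0 = 1, A_2 = 3, A_4 = 1, A_6 = 3. Minimum distance d = 2.

Enumerate all 2^3 = 8 messages m ∈ F_2^3.
For each, compute codeword c = mG in F_2^7, then tally its weight.
  m = 000 → c = 0000000, weight = 0.
  m = 100 → c = 1111101, weight = 6.
  m = 010 → c = 1100101, weight = 4.
  m = 110 → c = 0011000, weight = 2.
  m = 001 → c = 0001010, weight = 2.
  m = 101 → c = 1110111, weight = 6.
  m = 011 → c = 1101111, weight = 6.
  m = 111 → c = 0010010, weight = 2.
Tally weights:
  weight 0: 1 codewords.
  weight 2: 3 codewords.
  weight 4: 1 codewords.
  weight 6: 3 codewords.
Minimum distance d = smallest w > 0 with A_w > 0 = 2.
Sanity: Σ A_w = 8 = 2^3 = 8 ✓.


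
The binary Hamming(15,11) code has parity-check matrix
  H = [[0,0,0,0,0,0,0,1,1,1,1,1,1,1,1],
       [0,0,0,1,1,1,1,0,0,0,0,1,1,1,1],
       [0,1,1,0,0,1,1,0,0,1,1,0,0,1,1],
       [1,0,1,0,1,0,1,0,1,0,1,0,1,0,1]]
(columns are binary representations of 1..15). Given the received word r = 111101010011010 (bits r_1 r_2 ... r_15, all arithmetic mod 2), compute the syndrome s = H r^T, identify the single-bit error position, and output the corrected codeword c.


s = (0, 0, 1, 1)^T, error position = 3, corrected codeword c = 110101010011010

Compute s = H r^T mod 2 one row at a time:
  s_1 = 1 + 0 + 0 + 1 + 1 + 0 + 1 + 0 = 4 ≡ 0 (mod 2).
  s_2 = 1 + 0 + 1 + 0 + 1 + 0 + 1 + 0 = 4 ≡ 0 (mod 2).
  s_3 = 1 + 1 + 1 + 0 + 0 + 1 + 1 + 0 = 5 ≡ 1 (mod 2).
  s_4 = 1 + 1 + 0 + 0 + 0 + 1 + 0 + 0 = 3 ≡ 1 (mod 2).
s = (0, 0, 1, 1)^T — this equals column 3 of H (binary 0011), so error is at position 3.
Correct: flip bit 3 of r = 111101010011010 to get c = 110101010011010.


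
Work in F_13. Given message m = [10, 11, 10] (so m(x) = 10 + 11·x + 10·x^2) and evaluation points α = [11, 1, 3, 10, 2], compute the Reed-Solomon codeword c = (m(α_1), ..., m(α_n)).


c = [2, 5, 3, 2, 7]

Message polynomial: m(x) = 10 + 11·x + 10·x^2 (mod 13).
For each evaluation point α_i, compute m(α_i) mod 13:
  α_1 = 11: Horner steps 10 → 4 → 2, so m(11) = 2.
  α_2 = 1: Horner steps 10 → 8 → 5, so m(1) = 5.
  α_3 = 3: Horner steps 10 → 2 → 3, so m(3) = 3.
  α_4 = 10: Horner steps 10 → 7 → 2, so m(10) = 2.
  α_5 = 2: Horner steps 10 → 5 → 7, so m(2) = 7.
Codeword c = [2, 5, 3, 2, 7] ∈ F_13^5.


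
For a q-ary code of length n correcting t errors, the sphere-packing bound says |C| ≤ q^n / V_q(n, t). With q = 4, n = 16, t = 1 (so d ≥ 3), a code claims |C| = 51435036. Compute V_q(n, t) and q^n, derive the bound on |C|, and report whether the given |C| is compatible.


V_q(n, t) = 49, q^n = 4294967296, Hamming bound = 87652393, |C| = 51435036 ≤ bound (satisfied).

Step 1: Compute V_q(n, t) = Σ_{j=0}^1 C(n, j) (q−1)^j.
  j = 0: C(16,0)·(3)^0 = 1·1 = 1.
  j = 1: C(16,1)·(3)^1 = 16·3 = 48.
  V_q(n, t) = 1 + 48 = 49.
Step 2: q^n = 4^16 = 4294967296.
Step 3: Hamming bound ⌊q^n / V_q(n,t)⌋ = ⌊4294967296/49⌋ = 87652393.
Step 4: Compare |C| = 51435036 to 87652393: satisfied.
The claimed |C| lies below the Hamming bound.


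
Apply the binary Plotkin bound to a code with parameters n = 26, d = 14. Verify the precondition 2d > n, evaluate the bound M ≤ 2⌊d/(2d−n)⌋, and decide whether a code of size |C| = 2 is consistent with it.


Plotkin bound M ≤ 14; given |C| = 2 ≤ bound (satisfied).

Check applicability: 2d = 28, n = 26.
2d − n = 2 > 0, so Plotkin applies.
Compute d/(2d−n) = 14/2 ≈ 7.0000.
⌊d/(2d−n)⌋ = 7.
Plotkin bound: M ≤ 2·7 = 14.
Given |C| = 2, check: satisfied.
This |C| is below the Plotkin bound.


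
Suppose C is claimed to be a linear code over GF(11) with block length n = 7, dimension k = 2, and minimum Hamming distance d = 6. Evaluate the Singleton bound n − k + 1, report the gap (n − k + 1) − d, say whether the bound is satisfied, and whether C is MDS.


Singleton RHS = n − k + 1 = 6, slack = 0, bound satisfied, MDS.

Singleton bound: d ≤ n − k + 1.
Here n = 7, k = 2, so n − k + 1 = 6.
Given d = 6, check d ≤ 6: YES.
Slack = (n − k + 1) − d = 0.
The code is MDS (slack = 0).
Description: the claimed parameters are [7, 2, 6]_11; such a code would be MDS (meets Singleton bound).


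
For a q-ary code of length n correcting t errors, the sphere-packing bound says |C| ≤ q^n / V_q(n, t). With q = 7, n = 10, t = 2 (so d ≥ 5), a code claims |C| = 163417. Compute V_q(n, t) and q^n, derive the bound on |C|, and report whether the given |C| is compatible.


V_q(n, t) = 1681, q^n = 282475249, Hamming bound = 168040, |C| = 163417 ≤ bound (satisfied).

Step 1: Compute V_q(n, t) = Σ_{j=0}^2 C(n, j) (q−1)^j.
  j = 0: C(10,0)·(6)^0 = 1·1 = 1.
  j = 1: C(10,1)·(6)^1 = 10·6 = 60.
  j = 2: C(10,2)·(6)^2 = 45·36 = 1620.
  V_q(n, t) = 1 + 60 + 1620 = 1681.
Step 2: q^n = 7^10 = 282475249.
Step 3: Hamming bound ⌊q^n / V_q(n,t)⌋ = ⌊282475249/1681⌋ = 168040.
Step 4: Compare |C| = 163417 to 168040: satisfied.
The claimed |C| lies below the Hamming bound.


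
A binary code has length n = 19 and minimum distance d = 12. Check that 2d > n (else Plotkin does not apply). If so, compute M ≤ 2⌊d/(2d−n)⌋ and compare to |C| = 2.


Plotkin bound M ≤ 4; given |C| = 2 ≤ bound (satisfied).

Check applicability: 2d = 24, n = 19.
2d − n = 5 > 0, so Plotkin applies.
Compute d/(2d−n) = 12/5 ≈ 2.4000.
⌊d/(2d−n)⌋ = 2.
Plotkin bound: M ≤ 2·2 = 4.
Given |C| = 2, check: satisfied.
This |C| is below the Plotkin bound.


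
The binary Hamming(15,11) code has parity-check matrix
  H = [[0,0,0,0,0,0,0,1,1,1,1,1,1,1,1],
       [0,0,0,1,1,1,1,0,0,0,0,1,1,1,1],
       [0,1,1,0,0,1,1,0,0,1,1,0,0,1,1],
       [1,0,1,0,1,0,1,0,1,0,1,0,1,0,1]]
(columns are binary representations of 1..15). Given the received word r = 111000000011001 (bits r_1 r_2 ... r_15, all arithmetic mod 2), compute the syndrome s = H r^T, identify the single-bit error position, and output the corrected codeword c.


s = (1, 0, 0, 0)^T, error position = 8, corrected codeword c = 111000010011001

Compute s = H r^T mod 2 one row at a time:
  s_1 = 0 + 0 + 0 + 1 + 1 + 0 + 0 + 1 = 3 ≡ 1 (mod 2).
  s_2 = 0 + 0 + 0 + 0 + 1 + 0 + 0 + 1 = 2 ≡ 0 (mod 2).
  s_3 = 1 + 1 + 0 + 0 + 0 + 1 + 0 + 1 = 4 ≡ 0 (mod 2).
  s_4 = 1 + 1 + 0 + 0 + 0 + 1 + 0 + 1 = 4 ≡ 0 (mod 2).
s = (1, 0, 0, 0)^T — this equals column 8 of H (binary 1000), so error is at position 8.
Correct: flip bit 8 of r = 111000000011001 to get c = 111000010011001.


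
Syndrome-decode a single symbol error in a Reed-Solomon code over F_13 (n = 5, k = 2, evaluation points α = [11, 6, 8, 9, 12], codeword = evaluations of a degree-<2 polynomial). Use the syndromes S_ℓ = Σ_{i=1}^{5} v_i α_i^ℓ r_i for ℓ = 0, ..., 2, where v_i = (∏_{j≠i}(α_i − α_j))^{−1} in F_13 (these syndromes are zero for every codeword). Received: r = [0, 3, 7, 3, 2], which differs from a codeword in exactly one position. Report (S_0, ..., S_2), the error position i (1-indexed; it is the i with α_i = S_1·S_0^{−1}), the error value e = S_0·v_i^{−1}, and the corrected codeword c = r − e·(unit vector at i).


S = (4, 10, 12), error at position 4, error magnitude e = 7, c = [0, 3, 7, 9, 2].

Step 1: column multipliers v_i = (∏_{j≠i}(α_i − α_j))^{−1} mod 13.
  i = 1 (α = 11): (11−6)(11−8)(11−9)(11−12) = 5·3·2·(−1) = −30 ≡ 9, so v_1 = 9^{−1} = 3 (mod 13).
  i = 2 (α = 6): (6−11)(6−8)(6−9)(6−12) = (−5)·(−2)·(−3)·(−6) = 180 ≡ 11, so v_2 = 11^{−1} = 6 (mod 13).
  i = 3 (α = 8): (8−11)(8−6)(8−9)(8−12) = (−3)·2·(−1)·(−4) = −24 ≡ 2, so v_3 = 2^{−1} = 7 (mod 13).
  i = 4 (α = 9): (9−11)(9−6)(9−8)(9−12) = (−2)·3·1·(−3) = 18 ≡ 5, so v_4 = 5^{−1} = 8 (mod 13).
  i = 5 (α = 12): (12−11)(12−6)(12−8)(12−9) = 1·6·4·3 = 72 ≡ 7, so v_5 = 7^{−1} = 2 (mod 13).
  v = [3, 6, 7, 8, 2].
Step 2: syndromes of r = [0, 3, 7, 3, 2] (all sums mod 13).
  S_0 = Σ v_i r_i = 3·0 + 6·3 + 7·7 + 8·3 + 2·2 = 95 ≡ 4.
  S_1 = Σ v_i α_i r_i = 3·11·0 + 6·6·3 + 7·8·7 + 8·9·3 + 2·12·2 = 764 ≡ 10.
  α_i^2 mod 13 = [4, 10, 12, 3, 1].
  S_2 = Σ v_i α_i^2 r_i = 3·4·0 + 6·10·3 + 7·12·7 + 8·3·3 + 2·1·2 = 844 ≡ 12.
  S = (4, 10, 12) ≠ 0, so r is not a codeword (an error is present).
Step 3: locate the error. For a single error e at position i, S_ℓ = v_i·e·α_i^ℓ, so α_err = S_1/S_0.
  S_0^{−1} = 4^{−1} = 10 (mod 13), so α_err = 10·10 = 100 ≡ 9 = α_4. Error position i = 4.
  Consistency check: S_2/S_1 = 12·4 = 48 ≡ 9 = α_err ✓ (single-error assumption holds).
Step 4: error magnitude e = S_0/v_4 = S_0·∏_{j≠4}(α_4 − α_j) = 4·5 = 20 ≡ 7 (mod 13).
Step 5: correct position 4: c_4 = r_4 − e = 3 − 7 ≡ 9 (mod 13). Hence c = [0, 3, 7, 9, 2].
  Check: interpolating c through the α_i gives m(x) = 4 + 2·x (degree < 2) with m(α_i) = c_i for every i, so c is indeed a codeword.


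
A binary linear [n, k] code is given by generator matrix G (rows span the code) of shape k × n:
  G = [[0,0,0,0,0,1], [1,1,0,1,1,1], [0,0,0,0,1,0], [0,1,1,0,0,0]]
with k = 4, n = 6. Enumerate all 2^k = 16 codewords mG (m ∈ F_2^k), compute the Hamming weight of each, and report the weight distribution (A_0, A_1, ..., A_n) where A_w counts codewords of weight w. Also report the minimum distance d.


Weight distribution: A_0 = 1, A_1 = 2, A_2 = 2, A_3 = 4, A_4 = 5, A_5 = 2. Minimum distance d = 1.

Enumerate all 2^4 = 16 messages m ∈ F_2^4.
For each, compute codeword c = mG in F_2^6, then tally its weight.
  m = 0000 → c = 000000, weight = 0.
  m = 1000 → c = 000001, weight = 1.
  m = 0100 → c = 110111, weight = 5.
  m = 1100 → c = 110110, weight = 4.
  m = 0010 → c = 000010, weight = 1.
  m = 1010 → c = 000011, weight = 2.
  m = 0110 → c = 110101, weight = 4.
  m = 1110 → c = 110100, weight = 3.
  m = 0001 → c = 011000, weight = 2.
  m = 1001 → c = 011001, weight = 3.
  m = 0101 → c = 101111, weight = 5.
  m = 1101 → c = 101110, weight = 4.
  m = 0011 → c = 011010, weight = 3.
  m = 1011 → c = 011011, weight = 4.
  m = 0111 → c = 101101, weight = 4.
  m = 1111 → c = 101100, weight = 3.
Tally weights:
  weight 0: 1 codewords.
  weight 1: 2 codewords.
  weight 2: 2 codewords.
  weight 3: 4 codewords.
  weight 4: 5 codewords.
  weight 5: 2 codewords.
Minimum distance d = smallest w > 0 with A_w > 0 = 1.
Sanity: Σ A_w = 16 = 2^4 = 16 ✓.


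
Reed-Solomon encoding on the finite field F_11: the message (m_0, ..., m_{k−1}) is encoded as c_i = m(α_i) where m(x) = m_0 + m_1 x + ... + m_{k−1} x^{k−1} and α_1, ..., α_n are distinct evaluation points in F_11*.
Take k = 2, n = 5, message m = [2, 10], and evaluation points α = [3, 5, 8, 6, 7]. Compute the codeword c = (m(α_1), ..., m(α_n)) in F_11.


c = [10, 8, 5, 7, 6]

Message polynomial: m(x) = 2 + 10·x (mod 11).
For each evaluation point α_i, compute m(α_i) mod 11:
  α_1 = 3: Horner steps 10 → 10, so m(3) = 10.
  α_2 = 5: Horner steps 10 → 8, so m(5) = 8.
  α_3 = 8: Horner steps 10 → 5, so m(8) = 5.
  α_4 = 6: Horner steps 10 → 7, so m(6) = 7.
  α_5 = 7: Horner steps 10 → 6, so m(7) = 6.
Codeword c = [10, 8, 5, 7, 6] ∈ F_11^5.


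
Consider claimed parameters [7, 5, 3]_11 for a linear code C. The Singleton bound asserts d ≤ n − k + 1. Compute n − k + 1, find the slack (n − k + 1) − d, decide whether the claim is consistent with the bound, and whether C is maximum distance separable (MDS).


Singleton RHS = n − k + 1 = 3, slack = 0, bound satisfied, MDS.

Singleton bound: d ≤ n − k + 1.
Here n = 7, k = 5, so n − k + 1 = 3.
Given d = 3, check d ≤ 3: YES.
Slack = (n − k + 1) − d = 0.
The code is MDS (slack = 0).
Description: the claimed parameters are [7, 5, 3]_11; such a code would be MDS (meets Singleton bound).


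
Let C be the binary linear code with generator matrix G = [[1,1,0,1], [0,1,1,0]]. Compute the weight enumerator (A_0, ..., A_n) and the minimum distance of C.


Weight distribution: A_0 = 1, A_2 = 1, A_3 = 2. Minimum distance d = 2.

Enumerate all 2^2 = 4 messages m ∈ F_2^2.
For each, compute codeword c = mG in F_2^4, then tally its weight.
  m = 00 → c = 0000, weight = 0.
  m = 10 → c = 1101, weight = 3.
  m = 01 → c = 0110, weight = 2.
  m = 11 → c = 1011, weight = 3.
Tally weights:
  weight 0: 1 codewords.
  weight 2: 1 codewords.
  weight 3: 2 codewords.
Minimum distance d = smallest w > 0 with A_w > 0 = 2.
Sanity: Σ A_w = 4 = 2^2 = 4 ✓.


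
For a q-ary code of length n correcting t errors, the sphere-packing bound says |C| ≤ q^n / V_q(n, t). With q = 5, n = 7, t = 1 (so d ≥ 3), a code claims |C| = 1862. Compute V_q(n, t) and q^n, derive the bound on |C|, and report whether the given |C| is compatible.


V_q(n, t) = 29, q^n = 78125, Hamming bound = 2693, |C| = 1862 ≤ bound (satisfied).

Step 1: Compute V_q(n, t) = Σ_{j=0}^1 C(n, j) (q−1)^j.
  j = 0: C(7,0)·(4)^0 = 1·1 = 1.
  j = 1: C(7,1)·(4)^1 = 7·4 = 28.
  V_q(n, t) = 1 + 28 = 29.
Step 2: q^n = 5^7 = 78125.
Step 3: Hamming bound ⌊q^n / V_q(n,t)⌋ = ⌊78125/29⌋ = 2693.
Step 4: Compare |C| = 1862 to 2693: satisfied.
The claimed |C| lies below the Hamming bound.


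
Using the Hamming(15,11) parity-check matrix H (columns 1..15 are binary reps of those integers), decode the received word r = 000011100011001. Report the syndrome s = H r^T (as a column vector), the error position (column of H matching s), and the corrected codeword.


s = (1, 1, 0, 0)^T, error position = 12, corrected codeword c = 000011100010001

Compute s = H r^T mod 2 one row at a time:
  s_1 = 0 + 0 + 0 + 1 + 1 + 0 + 0 + 1 = 3 ≡ 1 (mod 2).
  s_2 = 0 + 1 + 1 + 1 + 1 + 0 + 0 + 1 = 5 ≡ 1 (mod 2).
  s_3 = 0 + 0 + 1 + 1 + 0 + 1 + 0 + 1 = 4 ≡ 0 (mod 2).
  s_4 = 0 + 0 + 1 + 1 + 0 + 1 + 0 + 1 = 4 ≡ 0 (mod 2).
s = (1, 1, 0, 0)^T — this equals column 12 of H (binary 1100), so error is at position 12.
Correct: flip bit 12 of r = 000011100011001 to get c = 000011100010001.


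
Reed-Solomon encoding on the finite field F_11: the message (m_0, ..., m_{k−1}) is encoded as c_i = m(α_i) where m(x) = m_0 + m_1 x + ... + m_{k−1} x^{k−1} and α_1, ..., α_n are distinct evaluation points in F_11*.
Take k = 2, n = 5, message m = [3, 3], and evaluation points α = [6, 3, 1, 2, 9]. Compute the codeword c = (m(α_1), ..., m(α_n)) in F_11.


c = [10, 1, 6, 9, 8]

Message polynomial: m(x) = 3 + 3·x (mod 11).
For each evaluation point α_i, compute m(α_i) mod 11:
  α_1 = 6: Horner steps 3 → 10, so m(6) = 10.
  α_2 = 3: Horner steps 3 → 1, so m(3) = 1.
  α_3 = 1: Horner steps 3 → 6, so m(1) = 6.
  α_4 = 2: Horner steps 3 → 9, so m(2) = 9.
  α_5 = 9: Horner steps 3 → 8, so m(9) = 8.
Codeword c = [10, 1, 6, 9, 8] ∈ F_11^5.


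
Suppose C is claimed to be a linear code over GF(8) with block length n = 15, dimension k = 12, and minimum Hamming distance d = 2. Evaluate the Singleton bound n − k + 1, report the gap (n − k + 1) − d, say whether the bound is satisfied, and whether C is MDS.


Singleton RHS = n − k + 1 = 4, slack = 2, bound satisfied, not MDS.

Singleton bound: d ≤ n − k + 1.
Here n = 15, k = 12, so n − k + 1 = 4.
Given d = 2, check d ≤ 4: YES.
Slack = (n − k + 1) − d = 2.
The code is NOT MDS (slack = 2 > 0).
Description: the claimed parameters are [15, 12, 2]_8; such a code would be non-MDS.


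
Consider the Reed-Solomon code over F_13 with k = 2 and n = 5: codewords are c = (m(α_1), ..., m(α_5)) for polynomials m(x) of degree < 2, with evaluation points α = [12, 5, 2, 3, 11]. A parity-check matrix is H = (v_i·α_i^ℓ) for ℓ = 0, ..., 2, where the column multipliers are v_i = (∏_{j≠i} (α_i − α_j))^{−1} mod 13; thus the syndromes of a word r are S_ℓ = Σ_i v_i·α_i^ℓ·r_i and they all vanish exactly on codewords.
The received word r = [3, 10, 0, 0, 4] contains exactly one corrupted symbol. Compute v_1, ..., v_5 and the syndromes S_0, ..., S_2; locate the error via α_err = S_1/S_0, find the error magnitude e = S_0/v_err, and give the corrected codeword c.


S = (12, 10, 4), error at position 4, error magnitude e = 1, c = [3, 10, 0, 12, 4].

Step 1: column multipliers v_i = (∏_{j≠i}(α_i − α_j))^{−1} mod 13.
  i = 1 (α = 12): (12−5)(12−2)(12−3)(12−11) = 7·10·9·1 = 630 ≡ 6, so v_1 = 6^{−1} = 11 (mod 13).
  i = 2 (α = 5): (5−12)(5−2)(5−3)(5−11) = (−7)·3·2·(−6) = 252 ≡ 5, so v_2 = 5^{−1} = 8 (mod 13).
  i = 3 (α = 2): (2−12)(2−5)(2−3)(2−11) = (−10)·(−3)·(−1)·(−9) = 270 ≡ 10, so v_3 = 10^{−1} = 4 (mod 13).
  i = 4 (α = 3): (3−12)(3−5)(3−2)(3−11) = (−9)·(−2)·1·(−8) = −144 ≡ 12, so v_4 = 12^{−1} = 12 (mod 13).
  i = 5 (α = 11): (11−12)(11−5)(11−2)(11−3) = (−1)·6·9·8 = −432 ≡ 10, so v_5 = 10^{−1} = 4 (mod 13).
  v = [11, 8, 4, 12, 4].
Step 2: syndromes of r = [3, 10, 0, 0, 4] (all sums mod 13).
  S_0 = Σ v_i r_i = 11·3 + 8·10 + 4·0 + 12·0 + 4·4 = 129 ≡ 12.
  S_1 = Σ v_i α_i r_i = 11·12·3 + 8·5·10 + 4·2·0 + 12·3·0 + 4·11·4 = 972 ≡ 10.
  α_i^2 mod 13 = [1, 12, 4, 9, 4].
  S_2 = Σ v_i α_i^2 r_i = 11·1·3 + 8·12·10 + 4·4·0 + 12·9·0 + 4·4·4 = 1057 ≡ 4.
  S = (12, 10, 4) ≠ 0, so r is not a codeword (an error is present).
Step 3: locate the error. For a single error e at position i, S_ℓ = v_i·e·α_i^ℓ, so α_err = S_1/S_0.
  S_0^{−1} = 12^{−1} = 12 (mod 13), so α_err = 10·12 = 120 ≡ 3 = α_4. Error position i = 4.
  Consistency check: S_2/S_1 = 4·4 = 16 ≡ 3 = α_err ✓ (single-error assumption holds).
Step 4: error magnitude e = S_0/v_4 = S_0·∏_{j≠4}(α_4 − α_j) = 12·12 = 144 ≡ 1 (mod 13).
Step 5: correct position 4: c_4 = r_4 − e = 0 − 1 ≡ 12 (mod 13). Hence c = [3, 10, 0, 12, 4].
  Check: interpolating c through the α_i gives m(x) = 2 + 12·x (degree < 2) with m(α_i) = c_i for every i, so c is indeed a codeword.
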